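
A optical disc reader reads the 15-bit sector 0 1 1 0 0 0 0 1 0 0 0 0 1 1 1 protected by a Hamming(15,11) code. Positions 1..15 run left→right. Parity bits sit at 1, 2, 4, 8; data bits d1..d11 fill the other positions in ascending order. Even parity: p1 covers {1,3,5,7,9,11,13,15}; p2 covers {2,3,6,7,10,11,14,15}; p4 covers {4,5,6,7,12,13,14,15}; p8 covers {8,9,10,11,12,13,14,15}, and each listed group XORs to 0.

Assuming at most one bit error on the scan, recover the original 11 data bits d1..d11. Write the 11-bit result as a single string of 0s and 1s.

s1 (pos 1,3,5,7,9,11,13,15): 0⊕1⊕0⊕0⊕0⊕0⊕1⊕1 = 1
s2 (pos 2,3,6,7,10,11,14,15): 1⊕1⊕0⊕0⊕0⊕0⊕1⊕1 = 0
s4 (pos 4,5,6,7,12,13,14,15): 0⊕0⊕0⊕0⊕0⊕1⊕1⊕1 = 1
s8 (pos 8,9,10,11,12,13,14,15): 1⊕0⊕0⊕0⊕0⊕1⊕1⊕1 = 0
Syndrome s8…s1 = 0101 → error at position 5.
Flip position 5: 011000010000111 → 011010010000111
Read data bits from positions 3,5,6,7,9,10,11,12,13,14,15: 11000000111

11000000111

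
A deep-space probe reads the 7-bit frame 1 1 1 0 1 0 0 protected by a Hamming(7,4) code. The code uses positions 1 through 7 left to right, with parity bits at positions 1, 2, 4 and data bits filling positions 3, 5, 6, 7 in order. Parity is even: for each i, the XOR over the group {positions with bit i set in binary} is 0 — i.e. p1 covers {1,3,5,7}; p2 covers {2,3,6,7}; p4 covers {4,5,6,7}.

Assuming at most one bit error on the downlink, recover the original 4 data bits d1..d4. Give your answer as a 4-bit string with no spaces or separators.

s1 (pos 1,3,5,7): 1⊕1⊕1⊕0 = 1
s2 (pos 2,3,6,7): 1⊕1⊕0⊕0 = 0
s4 (pos 4,5,6,7): 0⊕1⊕0⊕0 = 1
Syndrome s4…s1 = 101 → error at position 5.
Flip position 5: 1110100 → 1110000
Read data bits from positions 3,5,6,7: 1000

1000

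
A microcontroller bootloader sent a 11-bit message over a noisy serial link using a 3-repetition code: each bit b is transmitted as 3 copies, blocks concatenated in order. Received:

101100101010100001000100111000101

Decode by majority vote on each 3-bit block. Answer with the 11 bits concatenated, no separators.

Block 1 (101): 2 ones → 1
Block 2 (100): 1 one → 0
Block 3 (101): 2 ones → 1
Block 4 (010): 1 one → 0
Block 5 (100): 1 one → 0
Block 6 (001): 1 one → 0
Block 7 (000): 0 ones → 0
Block 8 (100): 1 one → 0
Block 9 (111): 3 ones → 1
Block 10 (000): 0 ones → 0
Block 11 (101): 2 ones → 1

10100000101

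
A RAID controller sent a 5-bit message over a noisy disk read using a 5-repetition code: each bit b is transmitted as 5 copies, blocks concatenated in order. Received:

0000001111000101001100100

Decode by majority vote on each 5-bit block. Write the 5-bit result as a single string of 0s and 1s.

Block 1 (00000): 0 ones → 0
Block 2 (01111): 4 ones → 1
Block 3 (00010): 1 one → 0
Block 4 (10011): 3 ones → 1
Block 5 (00100): 1 one → 0

01010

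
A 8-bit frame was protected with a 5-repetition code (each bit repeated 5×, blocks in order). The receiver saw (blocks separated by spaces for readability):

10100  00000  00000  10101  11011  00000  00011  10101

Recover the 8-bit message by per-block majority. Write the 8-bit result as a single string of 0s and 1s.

00011001

Block 1 (10100): 2 ones → 0
Block 2 (00000): 0 ones → 0
Block 3 (00000): 0 ones → 0
Block 4 (10101): 3 ones → 1
Block 5 (11011): 4 ones → 1
Block 6 (00000): 0 ones → 0
Block 7 (00011): 2 ones → 0
Block 8 (10101): 3 ones → 1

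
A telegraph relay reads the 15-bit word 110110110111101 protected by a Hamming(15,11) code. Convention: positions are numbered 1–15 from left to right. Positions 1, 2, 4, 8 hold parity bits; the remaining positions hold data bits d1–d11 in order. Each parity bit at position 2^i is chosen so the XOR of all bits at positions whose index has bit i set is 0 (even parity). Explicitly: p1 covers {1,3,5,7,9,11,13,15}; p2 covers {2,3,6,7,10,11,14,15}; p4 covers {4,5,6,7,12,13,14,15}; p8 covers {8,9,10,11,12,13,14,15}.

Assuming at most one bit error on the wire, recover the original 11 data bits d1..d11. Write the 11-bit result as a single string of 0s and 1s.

s1 (pos 1,3,5,7,9,11,13,15): 1⊕0⊕1⊕1⊕0⊕1⊕1⊕1 = 0
s2 (pos 2,3,6,7,10,11,14,15): 1⊕0⊕0⊕1⊕1⊕1⊕0⊕1 = 1
s4 (pos 4,5,6,7,12,13,14,15): 1⊕1⊕0⊕1⊕1⊕1⊕0⊕1 = 0
s8 (pos 8,9,10,11,12,13,14,15): 1⊕0⊕1⊕1⊕1⊕1⊕0⊕1 = 0
Syndrome s8…s1 = 0010 → error at position 2.
Flip position 2: 110110110111101 → 100110110111101
Read data bits from positions 3,5,6,7,9,10,11,12,13,14,15: 01010111101

01010111101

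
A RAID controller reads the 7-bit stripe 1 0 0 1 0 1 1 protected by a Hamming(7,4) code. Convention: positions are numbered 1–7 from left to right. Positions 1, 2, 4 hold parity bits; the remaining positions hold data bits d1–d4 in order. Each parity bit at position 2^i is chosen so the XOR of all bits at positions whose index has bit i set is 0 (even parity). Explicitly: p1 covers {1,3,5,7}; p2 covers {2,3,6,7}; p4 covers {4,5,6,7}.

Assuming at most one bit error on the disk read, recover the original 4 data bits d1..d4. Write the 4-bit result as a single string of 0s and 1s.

s1 (pos 1,3,5,7): 1⊕0⊕0⊕1 = 0
s2 (pos 2,3,6,7): 0⊕0⊕1⊕1 = 0
s4 (pos 4,5,6,7): 1⊕0⊕1⊕1 = 1
Syndrome s4…s1 = 100 → error at position 4.
Flip position 4: 1001011 → 1000011
Read data bits from positions 3,5,6,7: 0011

0011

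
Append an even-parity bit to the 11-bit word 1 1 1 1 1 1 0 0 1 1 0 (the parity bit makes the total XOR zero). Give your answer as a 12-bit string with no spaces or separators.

XOR of the 11 data bits: 1⊕1⊕1⊕1⊕1⊕1⊕0⊕0⊕1⊕1⊕0 = 0
Parity bit = 0 (so all 12 bits XOR to 0).

111111001100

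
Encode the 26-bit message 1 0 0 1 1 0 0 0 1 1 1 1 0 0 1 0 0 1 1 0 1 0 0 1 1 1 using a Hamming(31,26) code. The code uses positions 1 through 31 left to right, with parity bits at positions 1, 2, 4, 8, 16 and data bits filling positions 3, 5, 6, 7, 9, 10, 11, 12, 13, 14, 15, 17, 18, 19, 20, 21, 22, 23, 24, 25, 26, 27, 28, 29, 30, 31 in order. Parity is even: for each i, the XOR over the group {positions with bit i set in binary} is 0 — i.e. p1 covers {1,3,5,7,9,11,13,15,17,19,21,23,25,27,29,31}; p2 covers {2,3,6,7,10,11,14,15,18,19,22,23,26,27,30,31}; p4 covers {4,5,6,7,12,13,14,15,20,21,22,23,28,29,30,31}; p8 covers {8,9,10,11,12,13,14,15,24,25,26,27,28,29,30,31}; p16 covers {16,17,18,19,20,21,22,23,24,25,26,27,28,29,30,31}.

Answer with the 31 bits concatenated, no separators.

Place data at non-parity positions: p1 p2 1 p4 0 0 1 p8 1 0 0 0 1 1 1 p16 1 0 0 1 0 0 1 1 0 1 0 0 1 1 1
p1 (pos 1,3,5,7,9,11,13,15,17,19,21,23,25,27,29,31): XOR of data positions = 1⊕0⊕1⊕1⊕0⊕1⊕1⊕1⊕0⊕0⊕1⊕0⊕0⊕1⊕1 = 1
p2 (pos 2,3,6,7,10,11,14,15,18,19,22,23,26,27,30,31): XOR of data positions = 1⊕0⊕1⊕0⊕0⊕1⊕1⊕0⊕0⊕0⊕1⊕1⊕0⊕1⊕1 = 0
p4 (pos 4,5,6,7,12,13,14,15,20,21,22,23,28,29,30,31): XOR of data positions = 0⊕0⊕1⊕0⊕1⊕1⊕1⊕1⊕0⊕0⊕1⊕0⊕1⊕1⊕1 = 1
p8 (pos 8,9,10,11,12,13,14,15,24,25,26,27,28,29,30,31): XOR of data positions = 1⊕0⊕0⊕0⊕1⊕1⊕1⊕1⊕0⊕1⊕0⊕0⊕1⊕1⊕1 = 1
p16 (pos 16,17,18,19,20,21,22,23,24,25,26,27,28,29,30,31): XOR of data positions = 1⊕0⊕0⊕1⊕0⊕0⊕1⊕1⊕0⊕1⊕0⊕0⊕1⊕1⊕1 = 0
Codeword: 1011001110001110100100110100111

1011001110001110100100110100111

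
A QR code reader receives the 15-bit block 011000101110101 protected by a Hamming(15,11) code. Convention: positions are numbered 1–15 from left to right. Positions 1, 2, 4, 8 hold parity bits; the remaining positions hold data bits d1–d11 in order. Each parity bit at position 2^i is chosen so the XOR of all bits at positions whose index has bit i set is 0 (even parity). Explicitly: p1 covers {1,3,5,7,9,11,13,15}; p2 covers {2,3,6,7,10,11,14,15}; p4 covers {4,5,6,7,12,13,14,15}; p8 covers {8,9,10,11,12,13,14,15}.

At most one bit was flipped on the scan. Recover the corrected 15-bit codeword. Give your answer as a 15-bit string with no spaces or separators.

s1 (pos 1,3,5,7,9,11,13,15): 0⊕1⊕0⊕1⊕1⊕1⊕1⊕1 = 0
s2 (pos 2,3,6,7,10,11,14,15): 1⊕1⊕0⊕1⊕1⊕1⊕0⊕1 = 0
s4 (pos 4,5,6,7,12,13,14,15): 0⊕0⊕0⊕1⊕0⊕1⊕0⊕1 = 1
s8 (pos 8,9,10,11,12,13,14,15): 0⊕1⊕1⊕1⊕0⊕1⊕0⊕1 = 1
Syndrome s8…s1 = 1100 → error at position 12.
Flip position 12: 011000101110101 → 011000101111101

011000101111101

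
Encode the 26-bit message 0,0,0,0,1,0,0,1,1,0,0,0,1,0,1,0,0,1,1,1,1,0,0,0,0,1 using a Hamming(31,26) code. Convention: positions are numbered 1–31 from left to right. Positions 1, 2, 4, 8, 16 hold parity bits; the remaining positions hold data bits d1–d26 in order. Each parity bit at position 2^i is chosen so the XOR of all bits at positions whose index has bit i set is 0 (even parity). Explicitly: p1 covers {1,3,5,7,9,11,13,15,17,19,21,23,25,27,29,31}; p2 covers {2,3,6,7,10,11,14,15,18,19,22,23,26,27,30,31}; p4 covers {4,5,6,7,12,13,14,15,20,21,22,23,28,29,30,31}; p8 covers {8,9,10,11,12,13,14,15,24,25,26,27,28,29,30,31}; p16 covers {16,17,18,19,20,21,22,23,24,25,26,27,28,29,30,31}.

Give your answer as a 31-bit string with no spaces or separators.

1001000110011001010100111100001

Place data at non-parity positions: p1 p2 0 p4 0 0 0 p8 1 0 0 1 1 0 0 p16 0 1 0 1 0 0 1 1 1 1 0 0 0 0 1
p1 (pos 1,3,5,7,9,11,13,15,17,19,21,23,25,27,29,31): XOR of data positions = 0⊕0⊕0⊕1⊕0⊕1⊕0⊕0⊕0⊕0⊕1⊕1⊕0⊕0⊕1 = 1
p2 (pos 2,3,6,7,10,11,14,15,18,19,22,23,26,27,30,31): XOR of data positions = 0⊕0⊕0⊕0⊕0⊕0⊕0⊕1⊕0⊕0⊕1⊕1⊕0⊕0⊕1 = 0
p4 (pos 4,5,6,7,12,13,14,15,20,21,22,23,28,29,30,31): XOR of data positions = 0⊕0⊕0⊕1⊕1⊕0⊕0⊕1⊕0⊕0⊕1⊕0⊕0⊕0⊕1 = 1
p8 (pos 8,9,10,11,12,13,14,15,24,25,26,27,28,29,30,31): XOR of data positions = 1⊕0⊕0⊕1⊕1⊕0⊕0⊕1⊕1⊕1⊕0⊕0⊕0⊕0⊕1 = 1
p16 (pos 16,17,18,19,20,21,22,23,24,25,26,27,28,29,30,31): XOR of data positions = 0⊕1⊕0⊕1⊕0⊕0⊕1⊕1⊕1⊕1⊕0⊕0⊕0⊕0⊕1 = 1
Codeword: 1001000110011001010100111100001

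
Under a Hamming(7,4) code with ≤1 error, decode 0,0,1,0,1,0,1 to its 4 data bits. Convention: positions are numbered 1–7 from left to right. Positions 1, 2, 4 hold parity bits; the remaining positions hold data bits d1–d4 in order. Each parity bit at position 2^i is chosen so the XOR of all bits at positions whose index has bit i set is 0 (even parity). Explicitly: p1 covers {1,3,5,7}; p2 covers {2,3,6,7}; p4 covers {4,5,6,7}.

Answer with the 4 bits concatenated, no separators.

s1 (pos 1,3,5,7): 0⊕1⊕1⊕1 = 1
s2 (pos 2,3,6,7): 0⊕1⊕0⊕1 = 0
s4 (pos 4,5,6,7): 0⊕1⊕0⊕1 = 0
Syndrome s4…s1 = 001 → error at position 1.
Flip position 1: 0010101 → 1010101
Read data bits from positions 3,5,6,7: 1101

1101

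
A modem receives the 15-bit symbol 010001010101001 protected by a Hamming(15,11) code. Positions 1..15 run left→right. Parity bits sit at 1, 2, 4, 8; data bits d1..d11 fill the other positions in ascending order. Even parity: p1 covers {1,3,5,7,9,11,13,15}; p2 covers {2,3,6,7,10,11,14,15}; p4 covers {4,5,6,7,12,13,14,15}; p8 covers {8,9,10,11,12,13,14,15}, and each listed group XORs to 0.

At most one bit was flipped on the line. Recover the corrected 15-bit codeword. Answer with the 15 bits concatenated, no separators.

010011010101001

s1 (pos 1,3,5,7,9,11,13,15): 0⊕0⊕0⊕0⊕0⊕0⊕0⊕1 = 1
s2 (pos 2,3,6,7,10,11,14,15): 1⊕0⊕1⊕0⊕1⊕0⊕0⊕1 = 0
s4 (pos 4,5,6,7,12,13,14,15): 0⊕0⊕1⊕0⊕1⊕0⊕0⊕1 = 1
s8 (pos 8,9,10,11,12,13,14,15): 1⊕0⊕1⊕0⊕1⊕0⊕0⊕1 = 0
Syndrome s8…s1 = 0101 → error at position 5.
Flip position 5: 010001010101001 → 010011010101001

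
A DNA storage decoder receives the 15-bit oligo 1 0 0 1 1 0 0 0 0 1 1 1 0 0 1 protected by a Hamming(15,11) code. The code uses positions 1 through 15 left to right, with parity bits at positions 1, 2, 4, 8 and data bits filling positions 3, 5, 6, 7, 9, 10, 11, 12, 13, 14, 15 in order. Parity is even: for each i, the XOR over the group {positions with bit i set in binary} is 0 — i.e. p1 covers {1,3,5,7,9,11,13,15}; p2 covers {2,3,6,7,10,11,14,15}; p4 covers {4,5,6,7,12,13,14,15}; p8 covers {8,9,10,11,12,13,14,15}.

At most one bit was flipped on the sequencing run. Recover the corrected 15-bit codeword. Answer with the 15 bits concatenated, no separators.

s1 (pos 1,3,5,7,9,11,13,15): 1⊕0⊕1⊕0⊕0⊕1⊕0⊕1 = 0
s2 (pos 2,3,6,7,10,11,14,15): 0⊕0⊕0⊕0⊕1⊕1⊕0⊕1 = 1
s4 (pos 4,5,6,7,12,13,14,15): 1⊕1⊕0⊕0⊕1⊕0⊕0⊕1 = 0
s8 (pos 8,9,10,11,12,13,14,15): 0⊕0⊕1⊕1⊕1⊕0⊕0⊕1 = 0
Syndrome s8…s1 = 0010 → error at position 2.
Flip position 2: 100110000111001 → 110110000111001

110110000111001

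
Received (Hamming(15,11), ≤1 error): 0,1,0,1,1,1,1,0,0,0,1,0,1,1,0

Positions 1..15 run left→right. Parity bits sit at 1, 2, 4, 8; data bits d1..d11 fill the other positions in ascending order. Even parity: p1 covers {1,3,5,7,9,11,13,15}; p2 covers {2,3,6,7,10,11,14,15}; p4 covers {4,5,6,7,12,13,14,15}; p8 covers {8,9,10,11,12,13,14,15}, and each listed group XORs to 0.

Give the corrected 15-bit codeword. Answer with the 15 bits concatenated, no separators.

s1 (pos 1,3,5,7,9,11,13,15): 0⊕0⊕1⊕1⊕0⊕1⊕1⊕0 = 0
s2 (pos 2,3,6,7,10,11,14,15): 1⊕0⊕1⊕1⊕0⊕1⊕1⊕0 = 1
s4 (pos 4,5,6,7,12,13,14,15): 1⊕1⊕1⊕1⊕0⊕1⊕1⊕0 = 0
s8 (pos 8,9,10,11,12,13,14,15): 0⊕0⊕0⊕1⊕0⊕1⊕1⊕0 = 1
Syndrome s8…s1 = 1010 → error at position 10.
Flip position 10: 010111100010110 → 010111100110110

010111100110110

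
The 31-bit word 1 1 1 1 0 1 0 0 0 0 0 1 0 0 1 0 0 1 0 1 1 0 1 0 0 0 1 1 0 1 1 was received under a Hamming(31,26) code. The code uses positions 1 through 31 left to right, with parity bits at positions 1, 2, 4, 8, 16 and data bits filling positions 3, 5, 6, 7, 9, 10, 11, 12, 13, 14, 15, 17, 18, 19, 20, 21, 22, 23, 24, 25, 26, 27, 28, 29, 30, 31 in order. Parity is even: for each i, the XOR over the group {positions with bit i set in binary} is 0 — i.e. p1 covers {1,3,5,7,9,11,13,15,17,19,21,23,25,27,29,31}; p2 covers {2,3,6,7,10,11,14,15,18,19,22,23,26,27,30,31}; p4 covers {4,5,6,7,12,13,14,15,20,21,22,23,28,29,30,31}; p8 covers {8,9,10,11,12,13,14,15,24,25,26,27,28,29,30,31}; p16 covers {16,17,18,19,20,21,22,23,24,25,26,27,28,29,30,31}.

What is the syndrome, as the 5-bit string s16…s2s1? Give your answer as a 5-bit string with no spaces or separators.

00011

s1 (pos 1,3,5,7,9,11,13,15,17,19,21,23,25,27,29,31): 1⊕1⊕0⊕0⊕0⊕0⊕0⊕1⊕0⊕0⊕1⊕1⊕0⊕1⊕0⊕1 = 1
s2 (pos 2,3,6,7,10,11,14,15,18,19,22,23,26,27,30,31): 1⊕1⊕1⊕0⊕0⊕0⊕0⊕1⊕1⊕0⊕0⊕1⊕0⊕1⊕1⊕1 = 1
s4 (pos 4,5,6,7,12,13,14,15,20,21,22,23,28,29,30,31): 1⊕0⊕1⊕0⊕1⊕0⊕0⊕1⊕1⊕1⊕0⊕1⊕1⊕0⊕1⊕1 = 0
s8 (pos 8,9,10,11,12,13,14,15,24,25,26,27,28,29,30,31): 0⊕0⊕0⊕0⊕1⊕0⊕0⊕1⊕0⊕0⊕0⊕1⊕1⊕0⊕1⊕1 = 0
s16 (pos 16,17,18,19,20,21,22,23,24,25,26,27,28,29,30,31): 0⊕0⊕1⊕0⊕1⊕1⊕0⊕1⊕0⊕0⊕0⊕1⊕1⊕0⊕1⊕1 = 0
Syndrome s16…s1 = 00011 → error at position 3.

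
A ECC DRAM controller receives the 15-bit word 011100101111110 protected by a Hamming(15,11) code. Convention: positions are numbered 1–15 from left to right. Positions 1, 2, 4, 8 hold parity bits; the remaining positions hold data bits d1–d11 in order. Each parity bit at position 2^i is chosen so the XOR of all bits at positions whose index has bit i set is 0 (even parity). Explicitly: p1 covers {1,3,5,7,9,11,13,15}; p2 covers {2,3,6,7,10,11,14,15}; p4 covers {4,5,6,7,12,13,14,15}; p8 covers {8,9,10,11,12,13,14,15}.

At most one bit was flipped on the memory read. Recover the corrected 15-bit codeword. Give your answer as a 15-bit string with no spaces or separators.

s1 (pos 1,3,5,7,9,11,13,15): 0⊕1⊕0⊕1⊕1⊕1⊕1⊕0 = 1
s2 (pos 2,3,6,7,10,11,14,15): 1⊕1⊕0⊕1⊕1⊕1⊕1⊕0 = 0
s4 (pos 4,5,6,7,12,13,14,15): 1⊕0⊕0⊕1⊕1⊕1⊕1⊕0 = 1
s8 (pos 8,9,10,11,12,13,14,15): 0⊕1⊕1⊕1⊕1⊕1⊕1⊕0 = 0
Syndrome s8…s1 = 0101 → error at position 5.
Flip position 5: 011100101111110 → 011110101111110

011110101111110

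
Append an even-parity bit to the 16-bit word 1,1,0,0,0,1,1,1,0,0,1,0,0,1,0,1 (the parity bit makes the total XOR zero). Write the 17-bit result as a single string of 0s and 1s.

XOR of the 16 data bits: 1⊕1⊕0⊕0⊕0⊕1⊕1⊕1⊕0⊕0⊕1⊕0⊕0⊕1⊕0⊕1 = 0
Parity bit = 0 (so all 17 bits XOR to 0).

11000111001001010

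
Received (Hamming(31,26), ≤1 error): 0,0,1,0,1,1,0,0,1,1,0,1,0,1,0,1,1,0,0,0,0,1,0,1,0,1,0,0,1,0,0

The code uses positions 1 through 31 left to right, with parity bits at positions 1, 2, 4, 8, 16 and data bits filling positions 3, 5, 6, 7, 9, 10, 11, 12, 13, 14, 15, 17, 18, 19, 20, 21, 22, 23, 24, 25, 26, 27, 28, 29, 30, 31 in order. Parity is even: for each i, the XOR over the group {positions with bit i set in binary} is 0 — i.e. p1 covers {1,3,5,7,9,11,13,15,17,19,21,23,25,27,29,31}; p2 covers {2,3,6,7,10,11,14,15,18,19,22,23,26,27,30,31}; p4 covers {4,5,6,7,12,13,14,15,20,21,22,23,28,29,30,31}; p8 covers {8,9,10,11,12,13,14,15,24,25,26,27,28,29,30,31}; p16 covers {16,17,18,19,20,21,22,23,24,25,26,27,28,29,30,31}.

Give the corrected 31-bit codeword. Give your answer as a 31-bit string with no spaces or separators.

0010110001010101100001010100100

s1 (pos 1,3,5,7,9,11,13,15,17,19,21,23,25,27,29,31): 0⊕1⊕1⊕0⊕1⊕0⊕0⊕0⊕1⊕0⊕0⊕0⊕0⊕0⊕1⊕0 = 1
s2 (pos 2,3,6,7,10,11,14,15,18,19,22,23,26,27,30,31): 0⊕1⊕1⊕0⊕1⊕0⊕1⊕0⊕0⊕0⊕1⊕0⊕1⊕0⊕0⊕0 = 0
s4 (pos 4,5,6,7,12,13,14,15,20,21,22,23,28,29,30,31): 0⊕1⊕1⊕0⊕1⊕0⊕1⊕0⊕0⊕0⊕1⊕0⊕0⊕1⊕0⊕0 = 0
s8 (pos 8,9,10,11,12,13,14,15,24,25,26,27,28,29,30,31): 0⊕1⊕1⊕0⊕1⊕0⊕1⊕0⊕1⊕0⊕1⊕0⊕0⊕1⊕0⊕0 = 1
s16 (pos 16,17,18,19,20,21,22,23,24,25,26,27,28,29,30,31): 1⊕1⊕0⊕0⊕0⊕0⊕1⊕0⊕1⊕0⊕1⊕0⊕0⊕1⊕0⊕0 = 0
Syndrome s16…s1 = 01001 → error at position 9.
Flip position 9: 0010110011010101100001010100100 → 0010110001010101100001010100100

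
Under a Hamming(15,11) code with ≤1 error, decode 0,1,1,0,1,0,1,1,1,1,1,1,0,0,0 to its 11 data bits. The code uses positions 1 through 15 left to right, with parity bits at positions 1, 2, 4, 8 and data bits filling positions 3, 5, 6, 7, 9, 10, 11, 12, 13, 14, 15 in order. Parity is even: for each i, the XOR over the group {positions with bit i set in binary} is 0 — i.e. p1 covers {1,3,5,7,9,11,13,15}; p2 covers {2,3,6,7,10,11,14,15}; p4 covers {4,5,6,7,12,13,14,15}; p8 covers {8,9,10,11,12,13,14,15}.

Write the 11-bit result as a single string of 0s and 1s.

s1 (pos 1,3,5,7,9,11,13,15): 0⊕1⊕1⊕1⊕1⊕1⊕0⊕0 = 1
s2 (pos 2,3,6,7,10,11,14,15): 1⊕1⊕0⊕1⊕1⊕1⊕0⊕0 = 1
s4 (pos 4,5,6,7,12,13,14,15): 0⊕1⊕0⊕1⊕1⊕0⊕0⊕0 = 1
s8 (pos 8,9,10,11,12,13,14,15): 1⊕1⊕1⊕1⊕1⊕0⊕0⊕0 = 1
Syndrome s8…s1 = 1111 → error at position 15.
Flip position 15: 011010111111000 → 011010111111001
Read data bits from positions 3,5,6,7,9,10,11,12,13,14,15: 11011111001

11011111001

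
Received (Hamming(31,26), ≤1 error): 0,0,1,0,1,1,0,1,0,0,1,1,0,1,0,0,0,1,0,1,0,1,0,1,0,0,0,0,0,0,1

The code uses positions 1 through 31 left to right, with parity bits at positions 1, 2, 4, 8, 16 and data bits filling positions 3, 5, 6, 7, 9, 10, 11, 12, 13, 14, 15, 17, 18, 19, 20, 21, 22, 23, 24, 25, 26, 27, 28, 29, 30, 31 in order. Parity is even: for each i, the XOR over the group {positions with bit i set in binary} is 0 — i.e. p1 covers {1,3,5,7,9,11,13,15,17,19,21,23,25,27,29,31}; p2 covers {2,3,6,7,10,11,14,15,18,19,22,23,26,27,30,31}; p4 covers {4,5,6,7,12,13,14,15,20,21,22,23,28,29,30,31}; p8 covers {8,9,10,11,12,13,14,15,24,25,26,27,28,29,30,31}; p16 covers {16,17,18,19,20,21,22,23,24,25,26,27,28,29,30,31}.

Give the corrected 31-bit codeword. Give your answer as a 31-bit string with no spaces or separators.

0010110100110100010100010000001

s1 (pos 1,3,5,7,9,11,13,15,17,19,21,23,25,27,29,31): 0⊕1⊕1⊕0⊕0⊕1⊕0⊕0⊕0⊕0⊕0⊕0⊕0⊕0⊕0⊕1 = 0
s2 (pos 2,3,6,7,10,11,14,15,18,19,22,23,26,27,30,31): 0⊕1⊕1⊕0⊕0⊕1⊕1⊕0⊕1⊕0⊕1⊕0⊕0⊕0⊕0⊕1 = 1
s4 (pos 4,5,6,7,12,13,14,15,20,21,22,23,28,29,30,31): 0⊕1⊕1⊕0⊕1⊕0⊕1⊕0⊕1⊕0⊕1⊕0⊕0⊕0⊕0⊕1 = 1
s8 (pos 8,9,10,11,12,13,14,15,24,25,26,27,28,29,30,31): 1⊕0⊕0⊕1⊕1⊕0⊕1⊕0⊕1⊕0⊕0⊕0⊕0⊕0⊕0⊕1 = 0
s16 (pos 16,17,18,19,20,21,22,23,24,25,26,27,28,29,30,31): 0⊕0⊕1⊕0⊕1⊕0⊕1⊕0⊕1⊕0⊕0⊕0⊕0⊕0⊕0⊕1 = 1
Syndrome s16…s1 = 10110 → error at position 22.
Flip position 22: 0010110100110100010101010000001 → 0010110100110100010100010000001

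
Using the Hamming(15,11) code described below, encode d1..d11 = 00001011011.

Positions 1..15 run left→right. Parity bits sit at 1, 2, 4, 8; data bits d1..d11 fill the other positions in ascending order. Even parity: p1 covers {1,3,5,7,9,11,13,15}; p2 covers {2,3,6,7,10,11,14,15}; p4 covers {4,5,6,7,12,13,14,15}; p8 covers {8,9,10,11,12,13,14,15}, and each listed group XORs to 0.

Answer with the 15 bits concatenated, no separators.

110100011011011

Place data at non-parity positions: p1 p2 0 p4 0 0 0 p8 1 0 1 1 0 1 1
p1 (pos 1,3,5,7,9,11,13,15): XOR of data positions = 0⊕0⊕0⊕1⊕1⊕0⊕1 = 1
p2 (pos 2,3,6,7,10,11,14,15): XOR of data positions = 0⊕0⊕0⊕0⊕1⊕1⊕1 = 1
p4 (pos 4,5,6,7,12,13,14,15): XOR of data positions = 0⊕0⊕0⊕1⊕0⊕1⊕1 = 1
p8 (pos 8,9,10,11,12,13,14,15): XOR of data positions = 1⊕0⊕1⊕1⊕0⊕1⊕1 = 1
Codeword: 110100011011011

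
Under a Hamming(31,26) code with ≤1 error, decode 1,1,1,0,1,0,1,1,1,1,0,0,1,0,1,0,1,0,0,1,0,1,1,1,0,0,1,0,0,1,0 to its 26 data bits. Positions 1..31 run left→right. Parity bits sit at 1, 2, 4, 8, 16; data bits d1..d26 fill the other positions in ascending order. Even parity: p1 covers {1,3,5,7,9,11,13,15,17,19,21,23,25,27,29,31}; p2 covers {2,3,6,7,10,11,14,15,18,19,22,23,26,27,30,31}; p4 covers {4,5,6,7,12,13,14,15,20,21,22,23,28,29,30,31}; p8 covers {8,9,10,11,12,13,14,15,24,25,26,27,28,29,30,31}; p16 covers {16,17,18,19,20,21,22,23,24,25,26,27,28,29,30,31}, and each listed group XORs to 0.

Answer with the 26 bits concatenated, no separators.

s1 (pos 1,3,5,7,9,11,13,15,17,19,21,23,25,27,29,31): 1⊕1⊕1⊕1⊕1⊕0⊕1⊕1⊕1⊕0⊕0⊕1⊕0⊕1⊕0⊕0 = 0
s2 (pos 2,3,6,7,10,11,14,15,18,19,22,23,26,27,30,31): 1⊕1⊕0⊕1⊕1⊕0⊕0⊕1⊕0⊕0⊕1⊕1⊕0⊕1⊕1⊕0 = 1
s4 (pos 4,5,6,7,12,13,14,15,20,21,22,23,28,29,30,31): 0⊕1⊕0⊕1⊕0⊕1⊕0⊕1⊕1⊕0⊕1⊕1⊕0⊕0⊕1⊕0 = 0
s8 (pos 8,9,10,11,12,13,14,15,24,25,26,27,28,29,30,31): 1⊕1⊕1⊕0⊕0⊕1⊕0⊕1⊕1⊕0⊕0⊕1⊕0⊕0⊕1⊕0 = 0
s16 (pos 16,17,18,19,20,21,22,23,24,25,26,27,28,29,30,31): 0⊕1⊕0⊕0⊕1⊕0⊕1⊕1⊕1⊕0⊕0⊕1⊕0⊕0⊕1⊕0 = 1
Syndrome s16…s1 = 10010 → error at position 18.
Flip position 18: 1110101111001010100101110010010 → 1110101111001010110101110010010
Read data bits from positions 3,5,6,7,9,10,11,12,13,14,15,17,18,19,20,21,22,23,24,25,26,27,28,29,30,31: 11011100101110101110010010

11011100101110101110010010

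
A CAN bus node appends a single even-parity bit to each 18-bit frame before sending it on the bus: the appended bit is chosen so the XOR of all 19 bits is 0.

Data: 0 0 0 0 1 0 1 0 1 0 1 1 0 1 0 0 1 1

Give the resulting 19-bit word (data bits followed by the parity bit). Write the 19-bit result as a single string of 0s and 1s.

XOR of the 18 data bits: 0⊕0⊕0⊕0⊕1⊕0⊕1⊕0⊕1⊕0⊕1⊕1⊕0⊕1⊕0⊕0⊕1⊕1 = 0
Parity bit = 0 (so all 19 bits XOR to 0).

0000101010110100110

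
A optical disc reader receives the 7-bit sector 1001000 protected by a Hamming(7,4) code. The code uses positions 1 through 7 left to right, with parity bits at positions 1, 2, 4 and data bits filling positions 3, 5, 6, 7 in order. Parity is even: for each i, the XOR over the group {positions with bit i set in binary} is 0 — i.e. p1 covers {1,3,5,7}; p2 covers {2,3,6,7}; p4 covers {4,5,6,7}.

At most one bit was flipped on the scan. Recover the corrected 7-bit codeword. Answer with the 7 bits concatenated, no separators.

s1 (pos 1,3,5,7): 1⊕0⊕0⊕0 = 1
s2 (pos 2,3,6,7): 0⊕0⊕0⊕0 = 0
s4 (pos 4,5,6,7): 1⊕0⊕0⊕0 = 1
Syndrome s4…s1 = 101 → error at position 5.
Flip position 5: 1001000 → 1001100

1001100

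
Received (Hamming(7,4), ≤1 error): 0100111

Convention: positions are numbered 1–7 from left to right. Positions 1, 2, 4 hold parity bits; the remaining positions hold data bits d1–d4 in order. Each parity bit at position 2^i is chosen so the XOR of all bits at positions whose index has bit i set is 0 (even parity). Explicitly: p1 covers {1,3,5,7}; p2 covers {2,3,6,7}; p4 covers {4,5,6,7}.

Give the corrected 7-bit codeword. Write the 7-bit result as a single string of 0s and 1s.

0100101

s1 (pos 1,3,5,7): 0⊕0⊕1⊕1 = 0
s2 (pos 2,3,6,7): 1⊕0⊕1⊕1 = 1
s4 (pos 4,5,6,7): 0⊕1⊕1⊕1 = 1
Syndrome s4…s1 = 110 → error at position 6.
Flip position 6: 0100111 → 0100101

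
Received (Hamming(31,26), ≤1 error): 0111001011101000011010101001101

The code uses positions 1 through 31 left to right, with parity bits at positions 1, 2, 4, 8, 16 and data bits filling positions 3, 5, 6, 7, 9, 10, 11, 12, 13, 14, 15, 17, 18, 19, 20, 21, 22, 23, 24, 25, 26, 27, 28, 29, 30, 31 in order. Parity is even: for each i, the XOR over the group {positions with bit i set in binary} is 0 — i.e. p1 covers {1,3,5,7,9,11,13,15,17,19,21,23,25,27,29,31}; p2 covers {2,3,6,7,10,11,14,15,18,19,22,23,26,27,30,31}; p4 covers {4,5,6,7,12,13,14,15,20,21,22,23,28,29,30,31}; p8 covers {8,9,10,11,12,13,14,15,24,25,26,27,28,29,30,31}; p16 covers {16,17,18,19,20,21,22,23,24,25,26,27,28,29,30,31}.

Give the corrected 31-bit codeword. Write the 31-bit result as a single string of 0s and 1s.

0101001011101000011010101001101

s1 (pos 1,3,5,7,9,11,13,15,17,19,21,23,25,27,29,31): 0⊕1⊕0⊕1⊕1⊕1⊕1⊕0⊕0⊕1⊕1⊕1⊕1⊕0⊕1⊕1 = 1
s2 (pos 2,3,6,7,10,11,14,15,18,19,22,23,26,27,30,31): 1⊕1⊕0⊕1⊕1⊕1⊕0⊕0⊕1⊕1⊕0⊕1⊕0⊕0⊕0⊕1 = 1
s4 (pos 4,5,6,7,12,13,14,15,20,21,22,23,28,29,30,31): 1⊕0⊕0⊕1⊕0⊕1⊕0⊕0⊕0⊕1⊕0⊕1⊕1⊕1⊕0⊕1 = 0
s8 (pos 8,9,10,11,12,13,14,15,24,25,26,27,28,29,30,31): 0⊕1⊕1⊕1⊕0⊕1⊕0⊕0⊕0⊕1⊕0⊕0⊕1⊕1⊕0⊕1 = 0
s16 (pos 16,17,18,19,20,21,22,23,24,25,26,27,28,29,30,31): 0⊕0⊕1⊕1⊕0⊕1⊕0⊕1⊕0⊕1⊕0⊕0⊕1⊕1⊕0⊕1 = 0
Syndrome s16…s1 = 00011 → error at position 3.
Flip position 3: 0111001011101000011010101001101 → 0101001011101000011010101001101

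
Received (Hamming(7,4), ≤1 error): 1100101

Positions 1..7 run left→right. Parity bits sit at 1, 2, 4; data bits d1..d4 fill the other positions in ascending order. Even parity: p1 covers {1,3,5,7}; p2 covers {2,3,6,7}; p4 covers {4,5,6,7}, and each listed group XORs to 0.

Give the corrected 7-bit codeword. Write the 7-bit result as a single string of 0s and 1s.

0100101

s1 (pos 1,3,5,7): 1⊕0⊕1⊕1 = 1
s2 (pos 2,3,6,7): 1⊕0⊕0⊕1 = 0
s4 (pos 4,5,6,7): 0⊕1⊕0⊕1 = 0
Syndrome s4…s1 = 001 → error at position 1.
Flip position 1: 1100101 → 0100101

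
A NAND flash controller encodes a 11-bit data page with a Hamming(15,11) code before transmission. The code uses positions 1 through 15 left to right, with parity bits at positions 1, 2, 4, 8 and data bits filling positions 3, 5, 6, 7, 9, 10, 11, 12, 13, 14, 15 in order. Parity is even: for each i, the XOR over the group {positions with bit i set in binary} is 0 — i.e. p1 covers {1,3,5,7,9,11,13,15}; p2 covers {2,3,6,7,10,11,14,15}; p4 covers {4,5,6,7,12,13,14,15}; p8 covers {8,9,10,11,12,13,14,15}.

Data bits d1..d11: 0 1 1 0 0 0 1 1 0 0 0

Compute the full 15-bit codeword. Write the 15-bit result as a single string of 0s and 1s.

Place data at non-parity positions: p1 p2 0 p4 1 1 0 p8 0 0 1 1 0 0 0
p1 (pos 1,3,5,7,9,11,13,15): XOR of data positions = 0⊕1⊕0⊕0⊕1⊕0⊕0 = 0
p2 (pos 2,3,6,7,10,11,14,15): XOR of data positions = 0⊕1⊕0⊕0⊕1⊕0⊕0 = 0
p4 (pos 4,5,6,7,12,13,14,15): XOR of data positions = 1⊕1⊕0⊕1⊕0⊕0⊕0 = 1
p8 (pos 8,9,10,11,12,13,14,15): XOR of data positions = 0⊕0⊕1⊕1⊕0⊕0⊕0 = 0
Codeword: 000111000011000

000111000011000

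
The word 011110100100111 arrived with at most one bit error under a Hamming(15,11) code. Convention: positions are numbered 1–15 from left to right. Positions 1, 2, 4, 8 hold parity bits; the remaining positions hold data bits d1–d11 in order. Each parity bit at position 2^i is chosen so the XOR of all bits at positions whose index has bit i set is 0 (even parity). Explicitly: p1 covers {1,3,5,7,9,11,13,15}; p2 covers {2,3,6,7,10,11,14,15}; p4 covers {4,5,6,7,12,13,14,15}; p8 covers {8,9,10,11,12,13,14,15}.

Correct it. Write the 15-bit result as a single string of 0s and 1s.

s1 (pos 1,3,5,7,9,11,13,15): 0⊕1⊕1⊕1⊕0⊕0⊕1⊕1 = 1
s2 (pos 2,3,6,7,10,11,14,15): 1⊕1⊕0⊕1⊕1⊕0⊕1⊕1 = 0
s4 (pos 4,5,6,7,12,13,14,15): 1⊕1⊕0⊕1⊕0⊕1⊕1⊕1 = 0
s8 (pos 8,9,10,11,12,13,14,15): 0⊕0⊕1⊕0⊕0⊕1⊕1⊕1 = 0
Syndrome s8…s1 = 0001 → error at position 1.
Flip position 1: 011110100100111 → 111110100100111

111110100100111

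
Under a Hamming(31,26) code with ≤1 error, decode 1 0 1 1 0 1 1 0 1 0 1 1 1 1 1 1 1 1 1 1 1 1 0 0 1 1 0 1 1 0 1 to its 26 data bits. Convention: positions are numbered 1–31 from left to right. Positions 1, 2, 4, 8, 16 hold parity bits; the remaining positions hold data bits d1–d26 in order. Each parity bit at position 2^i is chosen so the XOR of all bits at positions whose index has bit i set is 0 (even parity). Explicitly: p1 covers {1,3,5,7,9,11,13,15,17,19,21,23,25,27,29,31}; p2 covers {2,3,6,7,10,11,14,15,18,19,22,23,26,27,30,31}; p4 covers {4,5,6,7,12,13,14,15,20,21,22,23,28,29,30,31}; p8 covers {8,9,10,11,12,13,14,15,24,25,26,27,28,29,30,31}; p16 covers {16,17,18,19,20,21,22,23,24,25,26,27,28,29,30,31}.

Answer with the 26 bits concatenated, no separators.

s1 (pos 1,3,5,7,9,11,13,15,17,19,21,23,25,27,29,31): 1⊕1⊕0⊕1⊕1⊕1⊕1⊕1⊕1⊕1⊕1⊕0⊕1⊕0⊕1⊕1 = 1
s2 (pos 2,3,6,7,10,11,14,15,18,19,22,23,26,27,30,31): 0⊕1⊕1⊕1⊕0⊕1⊕1⊕1⊕1⊕1⊕1⊕0⊕1⊕0⊕0⊕1 = 1
s4 (pos 4,5,6,7,12,13,14,15,20,21,22,23,28,29,30,31): 1⊕0⊕1⊕1⊕1⊕1⊕1⊕1⊕1⊕1⊕1⊕0⊕1⊕1⊕0⊕1 = 1
s8 (pos 8,9,10,11,12,13,14,15,24,25,26,27,28,29,30,31): 0⊕1⊕0⊕1⊕1⊕1⊕1⊕1⊕0⊕1⊕1⊕0⊕1⊕1⊕0⊕1 = 1
s16 (pos 16,17,18,19,20,21,22,23,24,25,26,27,28,29,30,31): 1⊕1⊕1⊕1⊕1⊕1⊕1⊕0⊕0⊕1⊕1⊕0⊕1⊕1⊕0⊕1 = 0
Syndrome s16…s1 = 01111 → error at position 15.
Flip position 15: 1011011010111111111111001101101 → 1011011010111101111111001101101
Read data bits from positions 3,5,6,7,9,10,11,12,13,14,15,17,18,19,20,21,22,23,24,25,26,27,28,29,30,31: 10111011110111111001101101

10111011110111111001101101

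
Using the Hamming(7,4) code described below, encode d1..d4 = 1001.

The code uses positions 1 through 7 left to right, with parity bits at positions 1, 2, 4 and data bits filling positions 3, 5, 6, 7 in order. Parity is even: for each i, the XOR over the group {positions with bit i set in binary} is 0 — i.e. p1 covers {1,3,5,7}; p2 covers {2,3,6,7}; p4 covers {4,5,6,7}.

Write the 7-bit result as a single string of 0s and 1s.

Place data at non-parity positions: p1 p2 1 p4 0 0 1
p1 (pos 1,3,5,7): XOR of data positions = 1⊕0⊕1 = 0
p2 (pos 2,3,6,7): XOR of data positions = 1⊕0⊕1 = 0
p4 (pos 4,5,6,7): XOR of data positions = 0⊕0⊕1 = 1
Codeword: 0011001

0011001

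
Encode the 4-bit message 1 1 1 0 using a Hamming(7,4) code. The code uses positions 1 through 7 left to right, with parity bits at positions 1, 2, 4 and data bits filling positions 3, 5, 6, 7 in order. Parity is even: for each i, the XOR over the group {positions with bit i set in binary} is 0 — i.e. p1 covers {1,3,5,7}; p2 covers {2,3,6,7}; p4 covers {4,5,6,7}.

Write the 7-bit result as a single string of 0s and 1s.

Place data at non-parity positions: p1 p2 1 p4 1 1 0
p1 (pos 1,3,5,7): XOR of data positions = 1⊕1⊕0 = 0
p2 (pos 2,3,6,7): XOR of data positions = 1⊕1⊕0 = 0
p4 (pos 4,5,6,7): XOR of data positions = 1⊕1⊕0 = 0
Codeword: 0010110

0010110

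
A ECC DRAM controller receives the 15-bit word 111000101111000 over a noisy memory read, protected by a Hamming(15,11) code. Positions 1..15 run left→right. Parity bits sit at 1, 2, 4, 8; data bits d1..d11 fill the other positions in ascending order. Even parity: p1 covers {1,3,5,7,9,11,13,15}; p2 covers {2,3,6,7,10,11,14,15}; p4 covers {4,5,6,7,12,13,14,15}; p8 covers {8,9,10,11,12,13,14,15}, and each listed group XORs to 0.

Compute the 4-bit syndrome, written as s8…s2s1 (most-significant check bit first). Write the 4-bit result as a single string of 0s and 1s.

0011

s1 (pos 1,3,5,7,9,11,13,15): 1⊕1⊕0⊕1⊕1⊕1⊕0⊕0 = 1
s2 (pos 2,3,6,7,10,11,14,15): 1⊕1⊕0⊕1⊕1⊕1⊕0⊕0 = 1
s4 (pos 4,5,6,7,12,13,14,15): 0⊕0⊕0⊕1⊕1⊕0⊕0⊕0 = 0
s8 (pos 8,9,10,11,12,13,14,15): 0⊕1⊕1⊕1⊕1⊕0⊕0⊕0 = 0
Syndrome s8…s1 = 0011 → error at position 3.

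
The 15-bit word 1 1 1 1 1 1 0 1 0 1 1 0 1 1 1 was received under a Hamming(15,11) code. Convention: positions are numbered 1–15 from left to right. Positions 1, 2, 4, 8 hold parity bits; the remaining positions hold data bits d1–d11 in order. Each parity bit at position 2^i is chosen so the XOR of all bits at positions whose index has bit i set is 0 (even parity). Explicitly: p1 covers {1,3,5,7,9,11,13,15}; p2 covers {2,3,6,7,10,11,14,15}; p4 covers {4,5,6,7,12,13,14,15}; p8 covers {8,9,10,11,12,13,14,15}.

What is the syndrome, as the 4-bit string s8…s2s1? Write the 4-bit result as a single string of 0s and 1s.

0010

s1 (pos 1,3,5,7,9,11,13,15): 1⊕1⊕1⊕0⊕0⊕1⊕1⊕1 = 0
s2 (pos 2,3,6,7,10,11,14,15): 1⊕1⊕1⊕0⊕1⊕1⊕1⊕1 = 1
s4 (pos 4,5,6,7,12,13,14,15): 1⊕1⊕1⊕0⊕0⊕1⊕1⊕1 = 0
s8 (pos 8,9,10,11,12,13,14,15): 1⊕0⊕1⊕1⊕0⊕1⊕1⊕1 = 0
Syndrome s8…s1 = 0010 → error at position 2.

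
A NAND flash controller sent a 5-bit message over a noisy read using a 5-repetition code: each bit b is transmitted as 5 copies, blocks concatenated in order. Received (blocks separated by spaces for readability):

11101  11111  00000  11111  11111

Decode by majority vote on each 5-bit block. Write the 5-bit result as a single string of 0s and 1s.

11011

Block 1 (11101): 4 ones → 1
Block 2 (11111): 5 ones → 1
Block 3 (00000): 0 ones → 0
Block 4 (11111): 5 ones → 1
Block 5 (11111): 5 ones → 1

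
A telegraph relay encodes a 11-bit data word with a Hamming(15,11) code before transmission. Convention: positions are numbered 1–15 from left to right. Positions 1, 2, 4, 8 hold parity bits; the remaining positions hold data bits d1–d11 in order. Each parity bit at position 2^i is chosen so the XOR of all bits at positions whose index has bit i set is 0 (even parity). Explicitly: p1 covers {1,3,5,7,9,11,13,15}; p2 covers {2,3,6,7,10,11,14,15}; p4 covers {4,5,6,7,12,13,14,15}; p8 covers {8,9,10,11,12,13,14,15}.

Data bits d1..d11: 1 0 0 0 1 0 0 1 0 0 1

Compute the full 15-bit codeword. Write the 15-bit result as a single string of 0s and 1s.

101000011001001

Place data at non-parity positions: p1 p2 1 p4 0 0 0 p8 1 0 0 1 0 0 1
p1 (pos 1,3,5,7,9,11,13,15): XOR of data positions = 1⊕0⊕0⊕1⊕0⊕0⊕1 = 1
p2 (pos 2,3,6,7,10,11,14,15): XOR of data positions = 1⊕0⊕0⊕0⊕0⊕0⊕1 = 0
p4 (pos 4,5,6,7,12,13,14,15): XOR of data positions = 0⊕0⊕0⊕1⊕0⊕0⊕1 = 0
p8 (pos 8,9,10,11,12,13,14,15): XOR of data positions = 1⊕0⊕0⊕1⊕0⊕0⊕1 = 1
Codeword: 101000011001001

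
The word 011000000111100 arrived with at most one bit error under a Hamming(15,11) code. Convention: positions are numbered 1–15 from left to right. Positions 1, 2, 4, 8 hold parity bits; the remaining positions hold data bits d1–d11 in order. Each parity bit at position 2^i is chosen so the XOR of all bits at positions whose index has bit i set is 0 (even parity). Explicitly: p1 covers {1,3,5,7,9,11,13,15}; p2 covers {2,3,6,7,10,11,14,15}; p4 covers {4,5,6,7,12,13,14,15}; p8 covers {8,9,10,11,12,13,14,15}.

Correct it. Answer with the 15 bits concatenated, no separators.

111000000111100

s1 (pos 1,3,5,7,9,11,13,15): 0⊕1⊕0⊕0⊕0⊕1⊕1⊕0 = 1
s2 (pos 2,3,6,7,10,11,14,15): 1⊕1⊕0⊕0⊕1⊕1⊕0⊕0 = 0
s4 (pos 4,5,6,7,12,13,14,15): 0⊕0⊕0⊕0⊕1⊕1⊕0⊕0 = 0
s8 (pos 8,9,10,11,12,13,14,15): 0⊕0⊕1⊕1⊕1⊕1⊕0⊕0 = 0
Syndrome s8…s1 = 0001 → error at position 1.
Flip position 1: 011000000111100 → 111000000111100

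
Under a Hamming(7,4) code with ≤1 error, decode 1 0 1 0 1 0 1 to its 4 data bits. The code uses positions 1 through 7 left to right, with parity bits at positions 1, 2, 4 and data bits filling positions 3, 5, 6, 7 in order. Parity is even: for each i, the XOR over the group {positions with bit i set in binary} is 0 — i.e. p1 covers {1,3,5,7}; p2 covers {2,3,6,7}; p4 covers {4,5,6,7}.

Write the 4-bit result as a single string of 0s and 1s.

1101

s1 (pos 1,3,5,7): 1⊕1⊕1⊕1 = 0
s2 (pos 2,3,6,7): 0⊕1⊕0⊕1 = 0
s4 (pos 4,5,6,7): 0⊕1⊕0⊕1 = 0
Syndrome s4…s1 = 000 → no error.
Read data bits from positions 3,5,6,7: 1101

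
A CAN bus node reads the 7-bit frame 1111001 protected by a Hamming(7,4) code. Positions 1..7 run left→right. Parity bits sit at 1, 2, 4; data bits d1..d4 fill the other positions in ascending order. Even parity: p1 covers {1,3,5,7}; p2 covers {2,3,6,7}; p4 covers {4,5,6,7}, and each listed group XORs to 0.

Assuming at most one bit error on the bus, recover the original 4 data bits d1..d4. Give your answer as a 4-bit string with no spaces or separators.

s1 (pos 1,3,5,7): 1⊕1⊕0⊕1 = 1
s2 (pos 2,3,6,7): 1⊕1⊕0⊕1 = 1
s4 (pos 4,5,6,7): 1⊕0⊕0⊕1 = 0
Syndrome s4…s1 = 011 → error at position 3.
Flip position 3: 1111001 → 1101001
Read data bits from positions 3,5,6,7: 0001

0001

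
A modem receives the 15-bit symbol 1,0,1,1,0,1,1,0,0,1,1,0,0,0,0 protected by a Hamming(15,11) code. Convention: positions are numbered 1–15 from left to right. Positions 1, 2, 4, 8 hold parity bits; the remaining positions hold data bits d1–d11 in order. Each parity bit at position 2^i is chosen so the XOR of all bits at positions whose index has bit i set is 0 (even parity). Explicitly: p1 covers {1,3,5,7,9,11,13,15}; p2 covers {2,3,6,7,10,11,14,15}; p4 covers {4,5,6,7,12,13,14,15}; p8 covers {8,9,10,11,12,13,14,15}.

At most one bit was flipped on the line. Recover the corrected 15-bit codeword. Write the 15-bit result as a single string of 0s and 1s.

s1 (pos 1,3,5,7,9,11,13,15): 1⊕1⊕0⊕1⊕0⊕1⊕0⊕0 = 0
s2 (pos 2,3,6,7,10,11,14,15): 0⊕1⊕1⊕1⊕1⊕1⊕0⊕0 = 1
s4 (pos 4,5,6,7,12,13,14,15): 1⊕0⊕1⊕1⊕0⊕0⊕0⊕0 = 1
s8 (pos 8,9,10,11,12,13,14,15): 0⊕0⊕1⊕1⊕0⊕0⊕0⊕0 = 0
Syndrome s8…s1 = 0110 → error at position 6.
Flip position 6: 101101100110000 → 101100100110000

101100100110000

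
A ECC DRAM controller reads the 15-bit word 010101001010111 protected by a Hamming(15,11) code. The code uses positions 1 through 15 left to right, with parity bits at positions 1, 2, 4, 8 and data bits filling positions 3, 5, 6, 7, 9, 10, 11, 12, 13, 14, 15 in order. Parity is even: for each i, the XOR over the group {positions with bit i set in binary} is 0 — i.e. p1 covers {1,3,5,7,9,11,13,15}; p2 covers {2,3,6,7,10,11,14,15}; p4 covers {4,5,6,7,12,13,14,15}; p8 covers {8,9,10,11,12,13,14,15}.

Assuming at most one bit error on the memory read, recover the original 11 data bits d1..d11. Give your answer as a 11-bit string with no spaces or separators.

s1 (pos 1,3,5,7,9,11,13,15): 0⊕0⊕0⊕0⊕1⊕1⊕1⊕1 = 0
s2 (pos 2,3,6,7,10,11,14,15): 1⊕0⊕1⊕0⊕0⊕1⊕1⊕1 = 1
s4 (pos 4,5,6,7,12,13,14,15): 1⊕0⊕1⊕0⊕0⊕1⊕1⊕1 = 1
s8 (pos 8,9,10,11,12,13,14,15): 0⊕1⊕0⊕1⊕0⊕1⊕1⊕1 = 1
Syndrome s8…s1 = 1110 → error at position 14.
Flip position 14: 010101001010111 → 010101001010101
Read data bits from positions 3,5,6,7,9,10,11,12,13,14,15: 00101010101

00101010101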